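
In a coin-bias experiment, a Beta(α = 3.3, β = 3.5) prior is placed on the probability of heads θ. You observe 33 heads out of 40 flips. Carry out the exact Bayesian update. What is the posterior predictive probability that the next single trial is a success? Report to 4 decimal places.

0.7756

The Beta prior is conjugate to a Binomial/Bernoulli likelihood; the update adds successes to α and failures to β.
Posterior: Beta(α+k, β+n−k) = Beta(3.3+33, 3.5+7) = Beta(36.3, 10.5).
For a single future Bernoulli trial, P(success | data) = α/(α+β) = 0.7756.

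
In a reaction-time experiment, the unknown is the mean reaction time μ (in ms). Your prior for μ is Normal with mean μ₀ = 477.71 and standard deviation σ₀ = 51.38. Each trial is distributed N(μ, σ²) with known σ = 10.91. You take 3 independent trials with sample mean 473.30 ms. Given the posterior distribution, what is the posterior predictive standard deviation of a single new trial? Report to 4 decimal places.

12.5744

For Normal data with known variance σ², a Normal(μ₀, σ₀²) prior on μ is conjugate. Posterior precision = 1/σ₀² + n/σ²; posterior mean is the precision-weighted average of μ₀ and x̄.
σ₀² = 51.38² = 2639.9044, σ² = 10.91² = 119.0281; σ² + n·σ₀² = 119.0281 + 3·2639.9044 = 8038.7413.
Posterior precision = 1/σ₀² + n/σ² = 1/2639.9044 + 3/119.0281 = (σ² + n·σ₀²)/(σ₀²σ²) = 8038.7413/(2639.9044·119.0281); posterior variance σₙ² = σ₀²σ²/(σ² + n·σ₀²) = 2639.9044·119.0281/8038.7413 = 39.088558.
Predictive variance for one new observation = σₙ² + σ² = 2639.9044·119.0281/8038.7413 + 119.0281 = σ²·(σ₀² + 8038.7413)/8038.7413 = 119.0281·10678.6457/8038.7413 = 158.116658; SD = √(119.0281·10678.6457/8038.7413) = 12.5744.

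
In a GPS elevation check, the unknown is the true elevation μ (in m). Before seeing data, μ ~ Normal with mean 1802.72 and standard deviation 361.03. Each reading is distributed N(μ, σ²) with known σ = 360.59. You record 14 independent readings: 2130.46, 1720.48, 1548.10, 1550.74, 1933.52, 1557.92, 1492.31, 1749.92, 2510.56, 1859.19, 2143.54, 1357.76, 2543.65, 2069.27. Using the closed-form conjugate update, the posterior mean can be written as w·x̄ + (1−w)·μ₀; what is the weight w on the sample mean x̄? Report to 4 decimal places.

0.9335

For Normal data with known variance σ², a Normal(μ₀, σ₀²) prior on μ is conjugate. Posterior precision = 1/σ₀² + n/σ²; posterior mean is the precision-weighted average of μ₀ and x̄.
σ₀² = 361.03² = 130342.6609, σ² = 360.59² = 130025.1481. Prior precision 1/σ₀² = 1/130342.6609; data precision n/σ² = 14/130025.1481.
w = (n/σ²)/(1/σ₀² + n/σ²) = n·σ₀²/(σ² + n·σ₀²) = 14·130342.6609/(130025.1481 + 14·130342.6609) = 1824797.2526/1954822.4007 = 0.9335.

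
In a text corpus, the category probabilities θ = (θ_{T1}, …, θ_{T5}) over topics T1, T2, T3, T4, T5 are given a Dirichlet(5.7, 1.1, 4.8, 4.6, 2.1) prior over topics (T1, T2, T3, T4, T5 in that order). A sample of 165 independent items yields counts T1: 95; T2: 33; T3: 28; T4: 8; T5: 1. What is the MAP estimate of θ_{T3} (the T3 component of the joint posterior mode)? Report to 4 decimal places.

The Dirichlet prior is conjugate to the Multinomial likelihood: each posterior αⱼ = prior αⱼ + observed count nⱼ.
Posterior concentration: (100.7, 34.1, 32.8, 12.6, 3.1), total = 183.3.
Joint mode component: (α_{T3}−1)/(Σα−K) = 31.8/178.3 = 0.1784.

0.1784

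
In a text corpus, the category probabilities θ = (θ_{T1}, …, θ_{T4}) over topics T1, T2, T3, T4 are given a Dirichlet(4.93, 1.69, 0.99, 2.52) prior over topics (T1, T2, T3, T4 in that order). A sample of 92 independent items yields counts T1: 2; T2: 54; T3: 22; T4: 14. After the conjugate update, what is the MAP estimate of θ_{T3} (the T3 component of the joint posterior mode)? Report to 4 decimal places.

0.2241

The Dirichlet prior is conjugate to the Multinomial likelihood: each posterior αⱼ = prior αⱼ + observed count nⱼ.
Posterior concentration: (6.93, 55.69, 22.99, 16.52), total = 102.13.
Joint mode component: (α_{T3}−1)/(Σα−K) = 21.99/98.13 = 0.2241.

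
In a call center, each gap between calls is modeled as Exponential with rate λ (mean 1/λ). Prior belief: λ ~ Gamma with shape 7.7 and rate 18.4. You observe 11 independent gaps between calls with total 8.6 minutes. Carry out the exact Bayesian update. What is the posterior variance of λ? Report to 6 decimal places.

With a Gamma(shape α, rate β) prior on the exponential rate λ, the posterior after n observations with total T = Σxᵢ is Gamma(α+n, β+T).
Posterior: Gamma(7.7+11, 18.4+8.6) = Gamma(18.7, 27.0).
Var = α/β² = 0.025652.

0.025652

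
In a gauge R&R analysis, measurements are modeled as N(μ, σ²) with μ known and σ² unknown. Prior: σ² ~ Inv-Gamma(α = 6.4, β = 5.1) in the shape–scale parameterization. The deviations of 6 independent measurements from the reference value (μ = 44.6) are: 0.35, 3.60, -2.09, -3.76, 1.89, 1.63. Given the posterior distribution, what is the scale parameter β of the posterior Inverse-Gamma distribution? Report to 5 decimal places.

24.00860

With known mean μ and an Inverse-Gamma(α, β) prior on σ², the Normal likelihood is conjugate: posterior is Inv-Gamma(α + n/2, β + Σ(xᵢ−μ)²/2).
Σ(xᵢ−μ)² = (0.35)² + (3.60)² + (-2.09)² + (-3.76)² + (1.89)² + (1.63)² = 37.8172.
Posterior: Inv-Gamma(6.4 + 6/2, 5.1 + 37.8172/2) = Inv-Gamma(9.40, 24.00860).
Posterior β = 24.00860.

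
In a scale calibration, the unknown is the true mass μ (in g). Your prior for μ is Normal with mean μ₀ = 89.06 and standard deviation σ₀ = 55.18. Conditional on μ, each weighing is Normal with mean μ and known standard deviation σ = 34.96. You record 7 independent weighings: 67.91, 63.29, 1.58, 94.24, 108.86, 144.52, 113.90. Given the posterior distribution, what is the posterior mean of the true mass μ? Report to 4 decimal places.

For Normal data with known variance σ², a Normal(μ₀, σ₀²) prior on μ is conjugate. Posterior precision = 1/σ₀² + n/σ²; posterior mean is the precision-weighted average of μ₀ and x̄.
Σxᵢ = 67.91 + 63.29 + 1.58 + 94.24 + 108.86 + 144.52 + 113.90 = 594.3, so n·x̄ = 594.3.
σ₀² = 55.18² = 3044.8324, σ² = 34.96² = 1222.2016; σ² + n·σ₀² = 1222.2016 + 7·3044.8324 = 22536.0284.
Posterior mean = (μ₀/σ₀² + n·x̄/σ²)/(1/σ₀² + n/σ²) = (σ²·μ₀ + σ₀²·n·x̄)/(σ² + n·σ₀²) = (1222.2016·89.06 + 3044.8324·594.3)/22536.0284 = 1918393.169816/22536.0284 = 85.1256.

85.1256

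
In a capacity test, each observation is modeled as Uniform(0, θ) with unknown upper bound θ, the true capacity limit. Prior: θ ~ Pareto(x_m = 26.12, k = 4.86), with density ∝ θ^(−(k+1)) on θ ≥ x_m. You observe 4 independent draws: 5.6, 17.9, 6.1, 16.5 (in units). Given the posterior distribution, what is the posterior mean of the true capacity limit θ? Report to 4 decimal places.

29.4432

A Pareto(scale x_m, shape k) prior on the upper bound θ of Uniform(0, θ) is conjugate: posterior is Pareto(max(x_m, max xᵢ), k + n).
Sample maximum = 17.9; prior scale x_m = 26.12 → posterior scale = max = 26.12.
Posterior shape = 4.86 + 4 = 8.86.
E[θ|data] = k·x_m/(k−1) = 8.86·26.12/7.86 = 29.4432.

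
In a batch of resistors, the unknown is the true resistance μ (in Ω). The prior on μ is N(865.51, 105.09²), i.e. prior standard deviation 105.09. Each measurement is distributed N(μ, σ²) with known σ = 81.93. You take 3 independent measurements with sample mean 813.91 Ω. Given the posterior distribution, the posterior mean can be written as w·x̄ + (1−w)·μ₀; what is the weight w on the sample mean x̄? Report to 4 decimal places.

0.8315

For Normal data with known variance σ², a Normal(μ₀, σ₀²) prior on μ is conjugate. Posterior precision = 1/σ₀² + n/σ²; posterior mean is the precision-weighted average of μ₀ and x̄.
σ₀² = 105.09² = 11043.9081, σ² = 81.93² = 6712.5249. Prior precision 1/σ₀² = 1/11043.9081; data precision n/σ² = 3/6712.5249.
w = (n/σ²)/(1/σ₀² + n/σ²) = n·σ₀²/(σ² + n·σ₀²) = 3·11043.9081/(6712.5249 + 3·11043.9081) = 33131.7243/39844.2492 = 0.8315.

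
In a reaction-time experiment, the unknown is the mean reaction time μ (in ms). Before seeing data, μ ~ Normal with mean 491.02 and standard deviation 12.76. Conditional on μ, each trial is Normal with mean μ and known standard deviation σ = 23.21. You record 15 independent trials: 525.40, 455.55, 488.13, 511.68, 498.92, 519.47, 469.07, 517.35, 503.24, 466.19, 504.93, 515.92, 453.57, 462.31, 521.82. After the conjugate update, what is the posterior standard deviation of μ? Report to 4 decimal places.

5.4243

For Normal data with known variance σ², a Normal(μ₀, σ₀²) prior on μ is conjugate. Posterior precision = 1/σ₀² + n/σ²; posterior mean is the precision-weighted average of μ₀ and x̄.
σ₀² = 12.76² = 162.8176, σ² = 23.21² = 538.7041; σ² + n·σ₀² = 538.7041 + 15·162.8176 = 2980.9681.
Posterior precision = 1/σ₀² + n/σ² = 1/162.8176 + 15/538.7041 = (σ² + n·σ₀²)/(σ₀²σ²) = 2980.9681/(162.8176·538.7041); posterior variance σₙ² = σ₀²σ²/(σ² + n·σ₀²) = 162.8176·538.7041/2980.9681 = 29.423498.
Posterior SD = √σₙ² = √(162.8176·538.7041/2980.9681) = 5.4243.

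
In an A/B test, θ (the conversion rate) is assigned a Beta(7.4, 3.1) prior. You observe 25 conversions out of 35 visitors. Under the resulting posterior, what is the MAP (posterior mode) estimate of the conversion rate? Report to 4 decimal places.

0.7218

The Beta prior is conjugate to a Binomial/Bernoulli likelihood; the update adds successes to α and failures to β.
Posterior: Beta(α+k, β+n−k) = Beta(7.4+25, 3.1+10) = Beta(32.4, 13.1).
Mode of Beta(a,b) for a,b>1 is (a−1)/(a+b−2) = 31.4/43.5 = 0.7218.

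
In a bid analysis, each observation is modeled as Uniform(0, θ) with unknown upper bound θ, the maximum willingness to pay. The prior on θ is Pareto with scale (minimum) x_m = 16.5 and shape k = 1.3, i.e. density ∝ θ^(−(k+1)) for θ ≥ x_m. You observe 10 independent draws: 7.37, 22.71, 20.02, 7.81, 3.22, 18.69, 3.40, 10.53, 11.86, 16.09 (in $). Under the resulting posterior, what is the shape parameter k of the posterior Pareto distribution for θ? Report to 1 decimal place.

A Pareto(scale x_m, shape k) prior on the upper bound θ of Uniform(0, θ) is conjugate: posterior is Pareto(max(x_m, max xᵢ), k + n).
Sample maximum = 22.71; prior scale x_m = 16.5 → posterior scale = max = 22.71.
Posterior shape = 1.3 + 10 = 11.3.
Posterior shape k = 11.3.

11.3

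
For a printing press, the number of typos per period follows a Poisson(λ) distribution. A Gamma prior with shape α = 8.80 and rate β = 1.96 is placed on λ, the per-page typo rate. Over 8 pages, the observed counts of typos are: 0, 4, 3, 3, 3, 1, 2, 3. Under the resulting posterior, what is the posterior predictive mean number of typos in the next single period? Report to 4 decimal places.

2.7912

With a Gamma(shape α, rate β) prior, the Poisson likelihood is conjugate: the posterior is Gamma(α + ΣXᵢ, β + n).
Sum of counts S = 19 over n = 8 pages.
Posterior: Gamma(α+S, β+n) = Gamma(8.80+19, 1.96+8) = Gamma(27.80, 9.96).
The predictive distribution for one future period is NegBinom with mean α/β = 2.7912.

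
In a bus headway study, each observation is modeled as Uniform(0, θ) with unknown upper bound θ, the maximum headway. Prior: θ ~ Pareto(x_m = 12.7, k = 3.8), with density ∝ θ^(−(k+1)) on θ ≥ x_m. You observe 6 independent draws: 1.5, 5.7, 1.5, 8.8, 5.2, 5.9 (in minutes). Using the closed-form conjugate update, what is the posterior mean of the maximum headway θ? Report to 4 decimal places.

14.1432

A Pareto(scale x_m, shape k) prior on the upper bound θ of Uniform(0, θ) is conjugate: posterior is Pareto(max(x_m, max xᵢ), k + n).
Sample maximum = 8.8; prior scale x_m = 12.7 → posterior scale = max = 12.7.
Posterior shape = 3.8 + 6 = 9.8.
E[θ|data] = k·x_m/(k−1) = 9.8·12.7/8.8 = 14.1432.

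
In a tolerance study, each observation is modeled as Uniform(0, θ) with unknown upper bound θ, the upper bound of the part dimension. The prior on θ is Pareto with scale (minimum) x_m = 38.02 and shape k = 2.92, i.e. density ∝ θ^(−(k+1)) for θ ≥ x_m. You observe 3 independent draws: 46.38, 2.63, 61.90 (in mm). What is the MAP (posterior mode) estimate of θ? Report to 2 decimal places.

A Pareto(scale x_m, shape k) prior on the upper bound θ of Uniform(0, θ) is conjugate: posterior is Pareto(max(x_m, max xᵢ), k + n).
Sample maximum = 61.90; prior scale x_m = 38.02 → posterior scale = max = 61.90.
Posterior shape = 2.92 + 3 = 5.92.
The Pareto density is decreasing on [x_m, ∞), so the mode is x_m = 61.90.

61.90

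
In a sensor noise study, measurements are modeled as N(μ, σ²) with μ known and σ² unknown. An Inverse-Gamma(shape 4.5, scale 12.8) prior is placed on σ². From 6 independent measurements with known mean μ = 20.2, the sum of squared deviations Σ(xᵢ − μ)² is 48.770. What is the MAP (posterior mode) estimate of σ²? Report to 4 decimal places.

With known mean μ and an Inverse-Gamma(α, β) prior on σ², the Normal likelihood is conjugate: posterior is Inv-Gamma(α + n/2, β + Σ(xᵢ−μ)²/2).
Posterior: Inv-Gamma(4.5 + 6/2, 12.8 + 48.770/2) = Inv-Gamma(7.50, 37.1850).
Mode = β/(α+1) = 37.1850/8.50 = 4.3747.

4.3747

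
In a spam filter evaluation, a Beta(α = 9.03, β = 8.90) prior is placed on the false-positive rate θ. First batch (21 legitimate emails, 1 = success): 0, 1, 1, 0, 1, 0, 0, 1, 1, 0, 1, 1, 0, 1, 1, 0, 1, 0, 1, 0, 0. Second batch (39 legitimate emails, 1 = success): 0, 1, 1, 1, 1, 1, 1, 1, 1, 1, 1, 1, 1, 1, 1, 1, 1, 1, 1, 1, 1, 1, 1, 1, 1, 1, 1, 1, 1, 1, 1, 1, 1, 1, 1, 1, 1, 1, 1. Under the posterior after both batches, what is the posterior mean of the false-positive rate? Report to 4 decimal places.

The Beta prior is conjugate to a Binomial/Bernoulli likelihood; the update adds successes to α and failures to β.
After batch 1: Beta(9.03+11, 8.90+10) = Beta(20.03, 18.90).
After batch 2: Beta(20.03+38, 18.90+1) = Beta(58.03, 19.90).
Posterior mean = α/(α+β) = 58.03/77.93 = 0.7446.

0.7446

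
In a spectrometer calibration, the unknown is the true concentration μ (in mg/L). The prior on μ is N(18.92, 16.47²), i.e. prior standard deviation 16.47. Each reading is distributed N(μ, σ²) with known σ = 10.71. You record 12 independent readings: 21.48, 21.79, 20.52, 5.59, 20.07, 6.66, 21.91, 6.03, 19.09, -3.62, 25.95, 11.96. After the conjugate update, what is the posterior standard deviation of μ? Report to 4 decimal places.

For Normal data with known variance σ², a Normal(μ₀, σ₀²) prior on μ is conjugate. Posterior precision = 1/σ₀² + n/σ²; posterior mean is the precision-weighted average of μ₀ and x̄.
σ₀² = 16.47² = 271.2609, σ² = 10.71² = 114.7041; σ² + n·σ₀² = 114.7041 + 12·271.2609 = 3369.8349.
Posterior precision = 1/σ₀² + n/σ² = 1/271.2609 + 12/114.7041 = (σ² + n·σ₀²)/(σ₀²σ²) = 3369.8349/(271.2609·114.7041); posterior variance σₙ² = σ₀²σ²/(σ² + n·σ₀²) = 271.2609·114.7041/3369.8349 = 9.233312.
Posterior SD = √σₙ² = √(271.2609·114.7041/3369.8349) = 3.0386.

3.0386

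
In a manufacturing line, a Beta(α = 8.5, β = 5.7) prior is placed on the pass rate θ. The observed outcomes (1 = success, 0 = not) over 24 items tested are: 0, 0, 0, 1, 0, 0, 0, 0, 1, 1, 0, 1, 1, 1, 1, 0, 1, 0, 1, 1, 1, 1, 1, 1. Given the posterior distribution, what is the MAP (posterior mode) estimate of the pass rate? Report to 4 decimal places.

The Beta prior is conjugate to a Binomial/Bernoulli likelihood; the update adds successes to α and failures to β.
Posterior: Beta(α+k, β+n−k) = Beta(8.5+14, 5.7+10) = Beta(22.5, 15.7).
Mode of Beta(a,b) for a,b>1 is (a−1)/(a+b−2) = 21.5/36.2 = 0.5939.

0.5939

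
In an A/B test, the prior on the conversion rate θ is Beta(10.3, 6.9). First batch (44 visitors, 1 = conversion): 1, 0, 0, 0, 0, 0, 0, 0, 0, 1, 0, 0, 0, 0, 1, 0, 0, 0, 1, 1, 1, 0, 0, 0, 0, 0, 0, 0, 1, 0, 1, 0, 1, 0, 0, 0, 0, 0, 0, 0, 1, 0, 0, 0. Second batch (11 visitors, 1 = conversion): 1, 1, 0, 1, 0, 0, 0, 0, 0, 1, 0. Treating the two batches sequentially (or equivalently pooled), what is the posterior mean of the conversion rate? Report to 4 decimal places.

0.3366

The Beta prior is conjugate to a Binomial/Bernoulli likelihood; the update adds successes to α and failures to β.
After batch 1: Beta(10.3+10, 6.9+34) = Beta(20.3, 40.9).
After batch 2: Beta(20.3+4, 40.9+7) = Beta(24.3, 47.9).
Posterior mean = α/(α+β) = 24.3/72.2 = 0.3366.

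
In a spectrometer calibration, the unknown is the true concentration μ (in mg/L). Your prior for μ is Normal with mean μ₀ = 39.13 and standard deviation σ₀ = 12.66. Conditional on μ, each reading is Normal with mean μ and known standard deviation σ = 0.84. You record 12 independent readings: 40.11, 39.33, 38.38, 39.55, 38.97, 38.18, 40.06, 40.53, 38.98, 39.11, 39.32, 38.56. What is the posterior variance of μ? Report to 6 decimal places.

For Normal data with known variance σ², a Normal(μ₀, σ₀²) prior on μ is conjugate. Posterior precision = 1/σ₀² + n/σ²; posterior mean is the precision-weighted average of μ₀ and x̄.
σ₀² = 12.66² = 160.2756, σ² = 0.84² = 0.7056; σ² + n·σ₀² = 0.7056 + 12·160.2756 = 1924.0128.
Posterior precision = 1/σ₀² + n/σ² = 1/160.2756 + 12/0.7056 = (σ² + n·σ₀²)/(σ₀²σ²) = 1924.0128/(160.2756·0.7056); posterior variance σₙ² = σ₀²σ²/(σ² + n·σ₀²) = 160.2756·0.7056/1924.0128 = 0.058778.

0.058778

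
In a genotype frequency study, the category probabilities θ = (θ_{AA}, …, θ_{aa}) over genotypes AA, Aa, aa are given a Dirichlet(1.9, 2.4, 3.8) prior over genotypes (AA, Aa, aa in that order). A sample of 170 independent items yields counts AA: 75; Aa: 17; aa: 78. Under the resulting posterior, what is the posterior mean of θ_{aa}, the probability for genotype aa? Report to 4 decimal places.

0.4593

The Dirichlet prior is conjugate to the Multinomial likelihood: each posterior αⱼ = prior αⱼ + observed count nⱼ.
Posterior concentration: (76.9, 19.4, 81.8), total = 178.1.
E[θ_{aa}|data] = α_{aa}/Σα = 81.8/178.1 = 0.4593.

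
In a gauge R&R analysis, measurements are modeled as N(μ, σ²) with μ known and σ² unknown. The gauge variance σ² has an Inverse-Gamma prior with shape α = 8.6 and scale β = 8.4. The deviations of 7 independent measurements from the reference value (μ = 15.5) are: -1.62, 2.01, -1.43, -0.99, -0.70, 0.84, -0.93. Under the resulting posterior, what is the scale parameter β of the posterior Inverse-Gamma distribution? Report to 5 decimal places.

With known mean μ and an Inverse-Gamma(α, β) prior on σ², the Normal likelihood is conjugate: posterior is Inv-Gamma(α + n/2, β + Σ(xᵢ−μ)²/2).
Σ(xᵢ−μ)² = (-1.62)² + (2.01)² + (-1.43)² + (-0.99)² + (-0.70)² + (0.84)² + (-0.93)² = 11.7500.
Posterior: Inv-Gamma(8.6 + 7/2, 8.4 + 11.7500/2) = Inv-Gamma(12.10, 14.27500).
Posterior β = 14.27500.

14.27500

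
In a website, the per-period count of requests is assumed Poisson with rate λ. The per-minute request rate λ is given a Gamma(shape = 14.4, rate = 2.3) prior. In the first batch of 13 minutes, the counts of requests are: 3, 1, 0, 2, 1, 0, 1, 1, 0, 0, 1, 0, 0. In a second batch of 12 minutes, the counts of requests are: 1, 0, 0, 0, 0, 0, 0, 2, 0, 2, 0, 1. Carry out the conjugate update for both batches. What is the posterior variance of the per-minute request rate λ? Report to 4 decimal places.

With a Gamma(shape α, rate β) prior, the Poisson likelihood is conjugate: the posterior is Gamma(α + ΣXᵢ, β + n).
Batch 1: sum of counts S = 10 over n = 13 minutes.
After batch 1: Gamma(α+S, β+n) = Gamma(14.4+10, 2.3+13) = Gamma(24.4, 15.3).
Batch 2: sum of counts S = 6 over n = 12 minutes.
After batch 2: Gamma(α+S, β+n) = Gamma(24.4+6, 15.3+12) = Gamma(30.4, 27.3).
Var = α/β² = 30.4/27.3² = 0.0408.

0.0408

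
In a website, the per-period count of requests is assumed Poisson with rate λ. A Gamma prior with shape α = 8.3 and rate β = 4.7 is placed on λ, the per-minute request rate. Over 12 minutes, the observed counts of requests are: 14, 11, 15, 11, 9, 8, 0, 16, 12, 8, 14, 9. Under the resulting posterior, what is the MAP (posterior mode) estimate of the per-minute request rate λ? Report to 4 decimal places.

With a Gamma(shape α, rate β) prior, the Poisson likelihood is conjugate: the posterior is Gamma(α + ΣXᵢ, β + n).
Sum of counts S = 127 over n = 12 minutes.
Posterior: Gamma(α+S, β+n) = Gamma(8.3+127, 4.7+12) = Gamma(135.3, 16.7).
Mode of Gamma(α,β) for α≥1 is (α−1)/β = 134.3/16.7 = 8.0419.

8.0419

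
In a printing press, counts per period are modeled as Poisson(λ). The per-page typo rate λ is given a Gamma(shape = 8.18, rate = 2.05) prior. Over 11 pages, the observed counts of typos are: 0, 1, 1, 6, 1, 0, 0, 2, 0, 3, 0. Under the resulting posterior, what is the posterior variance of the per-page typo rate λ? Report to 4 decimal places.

0.1302

With a Gamma(shape α, rate β) prior, the Poisson likelihood is conjugate: the posterior is Gamma(α + ΣXᵢ, β + n).
Sum of counts S = 14 over n = 11 pages.
Posterior: Gamma(α+S, β+n) = Gamma(8.18+14, 2.05+11) = Gamma(22.18, 13.05).
Var = α/β² = 22.18/13.05² = 0.1302.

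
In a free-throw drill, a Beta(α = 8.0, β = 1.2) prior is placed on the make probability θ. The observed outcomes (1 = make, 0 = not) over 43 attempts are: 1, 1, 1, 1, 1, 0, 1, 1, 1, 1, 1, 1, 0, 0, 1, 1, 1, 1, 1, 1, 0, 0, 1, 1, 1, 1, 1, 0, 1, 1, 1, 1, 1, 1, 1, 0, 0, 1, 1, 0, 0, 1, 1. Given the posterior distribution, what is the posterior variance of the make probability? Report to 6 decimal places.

The Beta prior is conjugate to a Binomial/Bernoulli likelihood; the update adds successes to α and failures to β.
Posterior: Beta(α+k, β+n−k) = Beta(8.0+33, 1.2+10) = Beta(41.0, 11.2).
Var = αβ/((α+β)²(α+β+1)) = 41.0·11.2/(52.2²·53.2) = 0.003168.

0.003168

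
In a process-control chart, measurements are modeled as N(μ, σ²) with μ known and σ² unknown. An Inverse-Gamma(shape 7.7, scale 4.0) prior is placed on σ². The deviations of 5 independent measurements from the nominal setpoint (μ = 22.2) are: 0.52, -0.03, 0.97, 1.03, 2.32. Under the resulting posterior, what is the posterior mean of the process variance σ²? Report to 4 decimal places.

With known mean μ and an Inverse-Gamma(α, β) prior on σ², the Normal likelihood is conjugate: posterior is Inv-Gamma(α + n/2, β + Σ(xᵢ−μ)²/2).
Σ(xᵢ−μ)² = (0.52)² + (-0.03)² + (0.97)² + (1.03)² + (2.32)² = 7.6555.
Posterior: Inv-Gamma(7.7 + 5/2, 4.0 + 7.6555/2) = Inv-Gamma(10.20, 7.82775).
E[σ²|data] = β/(α−1) = 7.82775/9.20 = 0.8508.

0.8508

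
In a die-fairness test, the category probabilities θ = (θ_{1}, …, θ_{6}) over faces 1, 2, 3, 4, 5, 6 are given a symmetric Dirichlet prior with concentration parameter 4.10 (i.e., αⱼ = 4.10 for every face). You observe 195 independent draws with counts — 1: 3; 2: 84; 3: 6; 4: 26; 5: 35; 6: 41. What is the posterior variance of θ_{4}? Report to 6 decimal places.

0.000536

The Dirichlet prior is conjugate to the Multinomial likelihood: each posterior αⱼ = prior αⱼ + observed count nⱼ.
Posterior concentration: (7.10, 88.10, 10.10, 30.10, 39.10, 45.10), total = 219.60.
Var[θ_j] = α_j(Σα−α_j)/((Σα)²(Σα+1)) = 30.10·189.50/(219.60²·220.60) = 0.000536.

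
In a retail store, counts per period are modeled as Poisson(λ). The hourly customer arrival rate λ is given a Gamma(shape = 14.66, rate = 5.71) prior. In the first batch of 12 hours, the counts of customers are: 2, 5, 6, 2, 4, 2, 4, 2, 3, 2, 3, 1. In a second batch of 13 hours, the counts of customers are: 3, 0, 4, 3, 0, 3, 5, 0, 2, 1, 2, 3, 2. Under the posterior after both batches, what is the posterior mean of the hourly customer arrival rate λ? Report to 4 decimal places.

2.5614

With a Gamma(shape α, rate β) prior, the Poisson likelihood is conjugate: the posterior is Gamma(α + ΣXᵢ, β + n).
Batch 1: sum of counts S = 36 over n = 12 hours.
After batch 1: Gamma(α+S, β+n) = Gamma(14.66+36, 5.71+12) = Gamma(50.66, 17.71).
Batch 2: sum of counts S = 28 over n = 13 hours.
After batch 2: Gamma(α+S, β+n) = Gamma(50.66+28, 17.71+13) = Gamma(78.66, 30.71).
Posterior mean = α/β = 78.66/30.71 = 2.5614.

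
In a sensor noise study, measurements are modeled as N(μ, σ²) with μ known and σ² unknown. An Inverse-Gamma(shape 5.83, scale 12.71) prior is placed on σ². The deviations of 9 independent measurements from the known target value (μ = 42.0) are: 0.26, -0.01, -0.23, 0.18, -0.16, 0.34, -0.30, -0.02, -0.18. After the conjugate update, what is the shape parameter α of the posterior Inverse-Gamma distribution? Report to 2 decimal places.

10.33

With known mean μ and an Inverse-Gamma(α, β) prior on σ², the Normal likelihood is conjugate: posterior is Inv-Gamma(α + n/2, β + Σ(xᵢ−μ)²/2).
Σ(xᵢ−μ)² = (0.26)² + (-0.01)² + (-0.23)² + (0.18)² + (-0.16)² + (0.34)² + (-0.30)² + (-0.02)² + (-0.18)² = 0.4170.
Posterior: Inv-Gamma(5.83 + 9/2, 12.71 + 0.4170/2) = Inv-Gamma(10.33, 12.91850).
Posterior α = 10.33.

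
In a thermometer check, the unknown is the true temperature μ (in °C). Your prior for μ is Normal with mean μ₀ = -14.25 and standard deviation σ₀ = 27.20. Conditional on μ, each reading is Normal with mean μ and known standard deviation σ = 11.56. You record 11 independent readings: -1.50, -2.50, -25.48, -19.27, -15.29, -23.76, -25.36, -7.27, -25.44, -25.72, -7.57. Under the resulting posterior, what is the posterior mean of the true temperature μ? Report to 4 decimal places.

For Normal data with known variance σ², a Normal(μ₀, σ₀²) prior on μ is conjugate. Posterior precision = 1/σ₀² + n/σ²; posterior mean is the precision-weighted average of μ₀ and x̄.
Σxᵢ = (-1.50) + (-2.50) + (-25.48) + (-19.27) + (-15.29) + (-23.76) + (-25.36) + (-7.27) + (-25.44) + (-25.72) + (-7.57) = -179.16, so n·x̄ = -179.16.
σ₀² = 27.20² = 739.84, σ² = 11.56² = 133.6336; σ² + n·σ₀² = 133.6336 + 11·739.84 = 8271.8736.
Posterior mean = (μ₀/σ₀² + n·x̄/σ²)/(1/σ₀² + n/σ²) = (σ²·μ₀ + σ₀²·n·x̄)/(σ² + n·σ₀²) = (133.6336·(-14.25) + 739.84·(-179.16))/8271.8736 = -134454.0132/8271.8736 = -16.2544.

-16.2544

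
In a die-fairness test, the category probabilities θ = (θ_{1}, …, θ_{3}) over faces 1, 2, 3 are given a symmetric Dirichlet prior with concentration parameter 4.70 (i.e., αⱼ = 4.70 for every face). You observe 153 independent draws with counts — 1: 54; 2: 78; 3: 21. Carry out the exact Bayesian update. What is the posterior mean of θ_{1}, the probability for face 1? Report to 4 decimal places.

0.3513

The Dirichlet prior is conjugate to the Multinomial likelihood: each posterior αⱼ = prior αⱼ + observed count nⱼ.
Posterior concentration: (58.70, 82.70, 25.70), total = 167.10.
E[θ_{1}|data] = α_{1}/Σα = 58.70/167.10 = 0.3513.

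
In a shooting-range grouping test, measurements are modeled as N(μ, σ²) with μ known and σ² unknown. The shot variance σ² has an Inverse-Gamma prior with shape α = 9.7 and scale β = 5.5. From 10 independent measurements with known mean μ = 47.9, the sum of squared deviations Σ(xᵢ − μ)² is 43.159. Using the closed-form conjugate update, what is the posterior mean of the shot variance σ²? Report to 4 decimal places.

1.9766

With known mean μ and an Inverse-Gamma(α, β) prior on σ², the Normal likelihood is conjugate: posterior is Inv-Gamma(α + n/2, β + Σ(xᵢ−μ)²/2).
Posterior: Inv-Gamma(9.7 + 10/2, 5.5 + 43.159/2) = Inv-Gamma(14.70, 27.0795).
E[σ²|data] = β/(α−1) = 27.0795/13.70 = 1.9766.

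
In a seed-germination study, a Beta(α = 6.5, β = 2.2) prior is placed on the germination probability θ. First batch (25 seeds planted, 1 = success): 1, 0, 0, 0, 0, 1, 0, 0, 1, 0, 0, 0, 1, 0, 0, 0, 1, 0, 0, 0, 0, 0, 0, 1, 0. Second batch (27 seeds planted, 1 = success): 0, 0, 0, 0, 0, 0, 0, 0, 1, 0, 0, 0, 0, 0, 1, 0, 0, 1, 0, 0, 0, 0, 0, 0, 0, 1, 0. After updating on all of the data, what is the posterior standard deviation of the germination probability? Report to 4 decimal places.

The Beta prior is conjugate to a Binomial/Bernoulli likelihood; the update adds successes to α and failures to β.
After batch 1: Beta(6.5+6, 2.2+19) = Beta(12.5, 21.2).
After batch 2: Beta(12.5+4, 21.2+23) = Beta(16.5, 44.2).
Var = αβ/((α+β)²(α+β+1)) = 16.5·44.2/(60.7²·61.7) = 0.00320807; SD = √0.00320807 = 0.0566.

0.0566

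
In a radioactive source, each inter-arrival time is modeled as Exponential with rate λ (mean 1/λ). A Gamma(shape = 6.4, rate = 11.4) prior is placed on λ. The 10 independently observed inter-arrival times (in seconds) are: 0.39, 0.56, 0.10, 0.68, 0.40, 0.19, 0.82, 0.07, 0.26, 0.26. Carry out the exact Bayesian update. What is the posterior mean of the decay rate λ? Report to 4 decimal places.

1.0839

With a Gamma(shape α, rate β) prior on the exponential rate λ, the posterior after n observations with total T = Σxᵢ is Gamma(α+n, β+T).
Sum of observations T = 3.73 seconds; n = 10.
Posterior: Gamma(6.4+10, 11.4+3.73) = Gamma(16.4, 15.13).
Posterior mean of λ = α/β = 16.4/15.13 = 1.0839.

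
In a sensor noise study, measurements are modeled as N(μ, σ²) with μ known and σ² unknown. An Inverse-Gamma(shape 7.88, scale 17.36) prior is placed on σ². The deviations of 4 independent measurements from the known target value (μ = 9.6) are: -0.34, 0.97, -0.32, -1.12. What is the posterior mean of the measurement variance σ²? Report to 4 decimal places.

With known mean μ and an Inverse-Gamma(α, β) prior on σ², the Normal likelihood is conjugate: posterior is Inv-Gamma(α + n/2, β + Σ(xᵢ−μ)²/2).
Σ(xᵢ−μ)² = (-0.34)² + (0.97)² + (-0.32)² + (-1.12)² = 2.4133.
Posterior: Inv-Gamma(7.88 + 4/2, 17.36 + 2.4133/2) = Inv-Gamma(9.88, 18.56665).
E[σ²|data] = β/(α−1) = 18.56665/8.88 = 2.0908.

2.0908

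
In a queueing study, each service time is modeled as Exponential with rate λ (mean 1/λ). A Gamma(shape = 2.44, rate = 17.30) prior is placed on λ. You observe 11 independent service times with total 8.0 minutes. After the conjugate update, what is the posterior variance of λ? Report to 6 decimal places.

0.020997

With a Gamma(shape α, rate β) prior on the exponential rate λ, the posterior after n observations with total T = Σxᵢ is Gamma(α+n, β+T).
Posterior: Gamma(2.44+11, 17.30+8.0) = Gamma(13.44, 25.30).
Var = α/β² = 0.020997.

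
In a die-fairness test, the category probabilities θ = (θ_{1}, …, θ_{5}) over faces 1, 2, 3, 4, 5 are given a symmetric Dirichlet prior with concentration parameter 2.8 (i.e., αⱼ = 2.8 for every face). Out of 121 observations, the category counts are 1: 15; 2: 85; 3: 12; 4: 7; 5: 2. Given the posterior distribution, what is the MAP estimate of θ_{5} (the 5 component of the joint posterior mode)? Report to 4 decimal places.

The Dirichlet prior is conjugate to the Multinomial likelihood: each posterior αⱼ = prior αⱼ + observed count nⱼ.
Posterior concentration: (17.8, 87.8, 14.8, 9.8, 4.8), total = 135.0.
Joint mode component: (α_{5}−1)/(Σα−K) = 3.8/130.0 = 0.0292.

0.0292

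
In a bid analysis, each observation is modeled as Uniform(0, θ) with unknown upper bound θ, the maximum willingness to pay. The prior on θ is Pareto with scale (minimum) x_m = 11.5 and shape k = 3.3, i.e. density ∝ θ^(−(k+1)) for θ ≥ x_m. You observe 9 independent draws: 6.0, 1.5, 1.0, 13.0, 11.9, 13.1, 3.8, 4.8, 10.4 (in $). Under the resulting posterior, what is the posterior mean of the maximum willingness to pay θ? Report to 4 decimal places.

14.2593

A Pareto(scale x_m, shape k) prior on the upper bound θ of Uniform(0, θ) is conjugate: posterior is Pareto(max(x_m, max xᵢ), k + n).
Sample maximum = 13.1; prior scale x_m = 11.5 → posterior scale = max = 13.1.
Posterior shape = 3.3 + 9 = 12.3.
E[θ|data] = k·x_m/(k−1) = 12.3·13.1/11.3 = 14.2593.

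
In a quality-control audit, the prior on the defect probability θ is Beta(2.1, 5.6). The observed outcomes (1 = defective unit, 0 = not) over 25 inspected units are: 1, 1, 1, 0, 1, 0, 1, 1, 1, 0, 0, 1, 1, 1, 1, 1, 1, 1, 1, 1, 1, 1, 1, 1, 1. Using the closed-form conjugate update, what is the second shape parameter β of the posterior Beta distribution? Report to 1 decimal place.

The Beta prior is conjugate to a Binomial/Bernoulli likelihood; the update adds successes to α and failures to β.
Posterior: Beta(α+k, β+n−k) = Beta(2.1+21, 5.6+4) = Beta(23.1, 9.6).
Posterior β = 9.6.

9.6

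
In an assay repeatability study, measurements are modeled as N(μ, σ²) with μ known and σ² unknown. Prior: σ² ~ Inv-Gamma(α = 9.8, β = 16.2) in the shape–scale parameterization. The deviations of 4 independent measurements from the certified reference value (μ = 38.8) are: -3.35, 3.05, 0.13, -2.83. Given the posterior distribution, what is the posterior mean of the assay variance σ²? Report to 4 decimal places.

With known mean μ and an Inverse-Gamma(α, β) prior on σ², the Normal likelihood is conjugate: posterior is Inv-Gamma(α + n/2, β + Σ(xᵢ−μ)²/2).
Σ(xᵢ−μ)² = (-3.35)² + (3.05)² + (0.13)² + (-2.83)² = 28.5508.
Posterior: Inv-Gamma(9.8 + 4/2, 16.2 + 28.5508/2) = Inv-Gamma(11.80, 30.47540).
E[σ²|data] = β/(α−1) = 30.47540/10.80 = 2.8218.

2.8218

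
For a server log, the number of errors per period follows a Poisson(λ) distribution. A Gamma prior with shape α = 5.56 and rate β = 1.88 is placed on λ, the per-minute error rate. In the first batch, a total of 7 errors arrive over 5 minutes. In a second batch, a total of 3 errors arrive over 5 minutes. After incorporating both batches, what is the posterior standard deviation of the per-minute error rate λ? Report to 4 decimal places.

With a Gamma(shape α, rate β) prior, the Poisson likelihood is conjugate: the posterior is Gamma(α + ΣXᵢ, β + n).
After batch 1: Gamma(α+S, β+n) = Gamma(5.56+7, 1.88+5) = Gamma(12.56, 6.88).
After batch 2: Gamma(α+S, β+n) = Gamma(12.56+3, 6.88+5) = Gamma(15.56, 11.88).
SD = √α/β = √15.56/11.88 = 0.3320.

0.3320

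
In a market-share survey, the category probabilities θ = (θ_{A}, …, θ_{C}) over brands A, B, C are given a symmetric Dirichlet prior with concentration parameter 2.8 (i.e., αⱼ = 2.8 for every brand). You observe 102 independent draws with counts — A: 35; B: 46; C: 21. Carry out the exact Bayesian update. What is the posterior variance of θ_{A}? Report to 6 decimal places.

The Dirichlet prior is conjugate to the Multinomial likelihood: each posterior αⱼ = prior αⱼ + observed count nⱼ.
Posterior concentration: (37.8, 48.8, 23.8), total = 110.4.
Var[θ_j] = α_j(Σα−α_j)/((Σα)²(Σα+1)) = 37.8·72.6/(110.4²·111.4) = 0.002021.

0.002021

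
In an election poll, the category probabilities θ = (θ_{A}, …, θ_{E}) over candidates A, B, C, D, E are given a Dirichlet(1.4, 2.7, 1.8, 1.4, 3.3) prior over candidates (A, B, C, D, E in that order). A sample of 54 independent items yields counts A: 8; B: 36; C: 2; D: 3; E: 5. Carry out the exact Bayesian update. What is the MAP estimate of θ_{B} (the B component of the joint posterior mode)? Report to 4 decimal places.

The Dirichlet prior is conjugate to the Multinomial likelihood: each posterior αⱼ = prior αⱼ + observed count nⱼ.
Posterior concentration: (9.4, 38.7, 3.8, 4.4, 8.3), total = 64.6.
Joint mode component: (α_{B}−1)/(Σα−K) = 37.7/59.6 = 0.6326.

0.6326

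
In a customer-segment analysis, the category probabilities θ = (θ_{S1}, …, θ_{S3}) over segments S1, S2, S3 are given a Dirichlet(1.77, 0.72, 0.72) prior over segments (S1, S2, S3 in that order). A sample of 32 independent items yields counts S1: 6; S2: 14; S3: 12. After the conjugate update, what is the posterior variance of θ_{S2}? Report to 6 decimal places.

The Dirichlet prior is conjugate to the Multinomial likelihood: each posterior αⱼ = prior αⱼ + observed count nⱼ.
Posterior concentration: (7.77, 14.72, 12.72), total = 35.21.
Var[θ_j] = α_j(Σα−α_j)/((Σα)²(Σα+1)) = 14.72·20.49/(35.21²·36.21) = 0.006719.

0.006719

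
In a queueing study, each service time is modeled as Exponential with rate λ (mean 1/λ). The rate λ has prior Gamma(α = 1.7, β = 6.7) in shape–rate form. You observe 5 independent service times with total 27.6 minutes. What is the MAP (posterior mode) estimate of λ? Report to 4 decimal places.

0.1662

With a Gamma(shape α, rate β) prior on the exponential rate λ, the posterior after n observations with total T = Σxᵢ is Gamma(α+n, β+T).
Posterior: Gamma(1.7+5, 6.7+27.6) = Gamma(6.7, 34.3).
Mode = (α−1)/β = 0.1662.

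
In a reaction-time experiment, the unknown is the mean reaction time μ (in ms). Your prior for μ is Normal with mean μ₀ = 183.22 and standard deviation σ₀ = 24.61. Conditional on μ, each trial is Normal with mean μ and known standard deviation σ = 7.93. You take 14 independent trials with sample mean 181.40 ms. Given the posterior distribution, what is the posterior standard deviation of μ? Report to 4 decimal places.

2.1116

For Normal data with known variance σ², a Normal(μ₀, σ₀²) prior on μ is conjugate. Posterior precision = 1/σ₀² + n/σ²; posterior mean is the precision-weighted average of μ₀ and x̄.
σ₀² = 24.61² = 605.6521, σ² = 7.93² = 62.8849; σ² + n·σ₀² = 62.8849 + 14·605.6521 = 8542.0143.
Posterior precision = 1/σ₀² + n/σ² = 1/605.6521 + 14/62.8849 = (σ² + n·σ₀²)/(σ₀²σ²) = 8542.0143/(605.6521·62.8849); posterior variance σₙ² = σ₀²σ²/(σ² + n·σ₀²) = 605.6521·62.8849/8542.0143 = 4.458711.
Posterior SD = √σₙ² = √(605.6521·62.8849/8542.0143) = 2.1116.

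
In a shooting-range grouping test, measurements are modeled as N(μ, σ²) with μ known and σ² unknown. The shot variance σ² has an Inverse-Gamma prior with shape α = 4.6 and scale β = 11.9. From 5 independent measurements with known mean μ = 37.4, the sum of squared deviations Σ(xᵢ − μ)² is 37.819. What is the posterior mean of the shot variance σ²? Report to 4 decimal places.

5.0507

With known mean μ and an Inverse-Gamma(α, β) prior on σ², the Normal likelihood is conjugate: posterior is Inv-Gamma(α + n/2, β + Σ(xᵢ−μ)²/2).
Posterior: Inv-Gamma(4.6 + 5/2, 11.9 + 37.819/2) = Inv-Gamma(7.10, 30.8095).
E[σ²|data] = β/(α−1) = 30.8095/6.10 = 5.0507.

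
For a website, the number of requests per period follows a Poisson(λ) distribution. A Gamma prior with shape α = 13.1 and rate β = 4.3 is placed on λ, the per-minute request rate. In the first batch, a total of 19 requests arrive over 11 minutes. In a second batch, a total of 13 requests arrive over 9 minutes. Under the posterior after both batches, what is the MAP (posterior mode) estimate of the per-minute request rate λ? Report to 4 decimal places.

1.8148

With a Gamma(shape α, rate β) prior, the Poisson likelihood is conjugate: the posterior is Gamma(α + ΣXᵢ, β + n).
After batch 1: Gamma(α+S, β+n) = Gamma(13.1+19, 4.3+11) = Gamma(32.1, 15.3).
After batch 2: Gamma(α+S, β+n) = Gamma(32.1+13, 15.3+9) = Gamma(45.1, 24.3).
Mode of Gamma(α,β) for α≥1 is (α−1)/β = 44.1/24.3 = 1.8148.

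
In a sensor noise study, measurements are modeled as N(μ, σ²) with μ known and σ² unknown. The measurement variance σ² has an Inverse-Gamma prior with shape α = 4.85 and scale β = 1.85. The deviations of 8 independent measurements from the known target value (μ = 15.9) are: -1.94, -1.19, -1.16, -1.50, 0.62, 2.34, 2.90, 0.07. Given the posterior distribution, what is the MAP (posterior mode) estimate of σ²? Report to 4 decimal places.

With known mean μ and an Inverse-Gamma(α, β) prior on σ², the Normal likelihood is conjugate: posterior is Inv-Gamma(α + n/2, β + Σ(xᵢ−μ)²/2).
Σ(xᵢ−μ)² = (-1.94)² + (-1.19)² + (-1.16)² + (-1.50)² + (0.62)² + (2.34)² + (2.90)² + (0.07)² = 23.0502.
Posterior: Inv-Gamma(4.85 + 8/2, 1.85 + 23.0502/2) = Inv-Gamma(8.85, 13.37510).
Mode = β/(α+1) = 13.37510/9.85 = 1.3579.

1.3579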